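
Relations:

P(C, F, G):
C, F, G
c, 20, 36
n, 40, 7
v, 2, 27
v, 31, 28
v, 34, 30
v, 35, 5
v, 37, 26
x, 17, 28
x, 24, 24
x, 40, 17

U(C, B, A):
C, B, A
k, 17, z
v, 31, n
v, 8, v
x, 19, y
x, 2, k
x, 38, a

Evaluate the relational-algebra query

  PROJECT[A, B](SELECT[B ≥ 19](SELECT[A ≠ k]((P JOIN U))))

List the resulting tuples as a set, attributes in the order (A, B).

{(a, 38), (n, 31), (y, 19)}

P ⋈ U (natural join on C): {(v, 2, 27, 31, n), (v, 2, 27, 8, v), (v, 31, 28, 31, n), (v, 31, 28, 8, v), (v, 34, 30, 31, n), (v, 34, 30, 8, v), (v, 35, 5, 31, n), (v, 35, 5, 8, v), (v, 37, 26, 31, n), (v, 37, 26, 8, v), (x, 17, 28, 19, y), (x, 17, 28, 2, k), (x, 17, 28, 38, a), (x, 24, 24, 19, y), (x, 24, 24, 2, k), (x, 24, 24, 38, a), (x, 40, 17, 19, y), (x, 40, 17, 2, k), (x, 40, 17, 38, a)}
Filtering on A ≠ k leaves {(v, 2, 27, 31, n), (v, 2, 27, 8, v), (v, 31, 28, 31, n), (v, 31, 28, 8, v), (v, 34, 30, 31, n), (v, 34, 30, 8, v), (v, 35, 5, 31, n), (v, 35, 5, 8, v), (v, 37, 26, 31, n), (v, 37, 26, 8, v), (x, 17, 28, 19, y), (x, 17, 28, 38, a), (x, 24, 24, 19, y), (x, 24, 24, 38, a), (x, 40, 17, 19, y), (x, 40, 17, 38, a)}.
Filtering on B ≥ 19 leaves {(v, 2, 27, 31, n), (v, 31, 28, 31, n), (v, 34, 30, 31, n), (v, 35, 5, 31, n), (v, 37, 26, 31, n), (x, 17, 28, 19, y), (x, 17, 28, 38, a), (x, 24, 24, 19, y), (x, 24, 24, 38, a), (x, 40, 17, 19, y), (x, 40, 17, 38, a)}.
Projecting to A, B (8 duplicate(s) eliminated): {(a, 38), (n, 31), (y, 19)}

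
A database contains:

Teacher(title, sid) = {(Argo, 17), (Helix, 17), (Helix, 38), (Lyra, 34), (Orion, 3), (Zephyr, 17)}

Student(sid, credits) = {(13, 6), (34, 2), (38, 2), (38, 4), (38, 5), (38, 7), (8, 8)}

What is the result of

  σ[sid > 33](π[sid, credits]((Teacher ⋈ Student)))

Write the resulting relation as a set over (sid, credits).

{(34, 2), (38, 2), (38, 4), (38, 5), (38, 7)}

Natural join on sid: {(Helix, 38, 2), (Helix, 38, 4), (Helix, 38, 5), (Helix, 38, 7), (Lyra, 34, 2)}
Projecting to sid, credits: {(34, 2), (38, 2), (38, 4), (38, 5), (38, 7)}
Selection sid > 33: {(34, 2), (38, 2), (38, 4), (38, 5), (38, 7)}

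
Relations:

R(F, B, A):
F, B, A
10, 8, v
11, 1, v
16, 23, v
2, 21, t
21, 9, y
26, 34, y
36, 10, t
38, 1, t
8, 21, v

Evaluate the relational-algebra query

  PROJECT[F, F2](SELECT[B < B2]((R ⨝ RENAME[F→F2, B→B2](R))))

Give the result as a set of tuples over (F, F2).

ρ[F→F2, B→B2]: schema becomes (F2, B2, A); tuples unchanged.
R ⋈ RENAME[F→F2, B→B2](R) (natural join on A): {(10, 8, v, 10, 8), (10, 8, v, 11, 1), (10, 8, v, 16, 23), (10, 8, v, 8, 21), (11, 1, v, 10, 8), (11, 1, v, 11, 1), (11, 1, v, 16, 23), (11, 1, v, 8, 21), (16, 23, v, 10, 8), (16, 23, v, 11, 1), (16, 23, v, 16, 23), (16, 23, v, 8, 21), (2, 21, t, 2, 21), (2, 21, t, 36, 10), (2, 21, t, 38, 1), (21, 9, y, 21, 9), (21, 9, y, 26, 34), (26, 34, y, 21, 9), (26, 34, y, 26, 34), (36, 10, t, 2, 21), (36, 10, t, 36, 10), (36, 10, t, 38, 1), (38, 1, t, 2, 21), (38, 1, t, 36, 10), (38, 1, t, 38, 1), (8, 21, v, 10, 8), (8, 21, v, 11, 1), (8, 21, v, 16, 23), (8, 21, v, 8, 21)}
Apply σ_{B < B2}; surviving tuples: {(10, 8, v, 16, 23), (10, 8, v, 8, 21), (11, 1, v, 10, 8), (11, 1, v, 16, 23), (11, 1, v, 8, 21), (21, 9, y, 26, 34), (36, 10, t, 2, 21), (38, 1, t, 2, 21), (38, 1, t, 36, 10), (8, 21, v, 16, 23)}
Projecting to F, F2: {(10, 16), (10, 8), (11, 10), (11, 16), (11, 8), (21, 26), (36, 2), (38, 2), (38, 36), (8, 16)}

{(10, 16), (10, 8), (11, 10), (11, 16), (11, 8), (21, 26), (36, 2), (38, 2), (38, 36), (8, 16)}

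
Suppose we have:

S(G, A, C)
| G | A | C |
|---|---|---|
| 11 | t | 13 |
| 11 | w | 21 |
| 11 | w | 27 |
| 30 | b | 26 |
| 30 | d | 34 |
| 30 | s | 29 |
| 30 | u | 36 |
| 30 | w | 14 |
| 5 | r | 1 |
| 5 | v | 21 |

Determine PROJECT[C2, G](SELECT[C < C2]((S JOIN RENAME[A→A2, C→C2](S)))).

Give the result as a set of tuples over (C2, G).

ρ[A→A2, C→C2]: schema becomes (G, A2, C2); tuples unchanged.
Natural join on G: {(11, t, 13, t, 13), (11, t, 13, w, 21), (11, t, 13, w, 27), (11, w, 21, t, 13), (11, w, 21, w, 21), (11, w, 21, w, 27), (11, w, 27, t, 13), (11, w, 27, w, 21), (11, w, 27, w, 27), (30, b, 26, b, 26), (30, b, 26, d, 34), (30, b, 26, s, 29), (30, b, 26, u, 36), (30, b, 26, w, 14), (30, d, 34, b, 26), (30, d, 34, d, 34), (30, d, 34, s, 29), (30, d, 34, u, 36), (30, d, 34, w, 14), (30, s, 29, b, 26), (30, s, 29, d, 34), (30, s, 29, s, 29), (30, s, 29, u, 36), (30, s, 29, w, 14), (30, u, 36, b, 26), (30, u, 36, d, 34), (30, u, 36, s, 29), (30, u, 36, u, 36), (30, u, 36, w, 14), (30, w, 14, b, 26), (30, w, 14, d, 34), (30, w, 14, s, 29), (30, w, 14, u, 36), (30, w, 14, w, 14), (5, r, 1, r, 1), (5, r, 1, v, 21), (5, v, 21, r, 1), (5, v, 21, v, 21)}
σ[C < C2]: keep tuples satisfying C < C2 → {(11, t, 13, w, 21), (11, t, 13, w, 27), (11, w, 21, w, 27), (30, b, 26, d, 34), (30, b, 26, s, 29), (30, b, 26, u, 36), (30, d, 34, u, 36), (30, s, 29, d, 34), (30, s, 29, u, 36), (30, w, 14, b, 26), (30, w, 14, d, 34), (30, w, 14, s, 29), (30, w, 14, u, 36), (5, r, 1, v, 21)}
Projecting to C2, G (7 duplicate(s) eliminated): {(21, 11), (21, 5), (26, 30), (27, 11), (29, 30), (34, 30), (36, 30)}

{(21, 11), (21, 5), (26, 30), (27, 11), (29, 30), (34, 30), (36, 30)}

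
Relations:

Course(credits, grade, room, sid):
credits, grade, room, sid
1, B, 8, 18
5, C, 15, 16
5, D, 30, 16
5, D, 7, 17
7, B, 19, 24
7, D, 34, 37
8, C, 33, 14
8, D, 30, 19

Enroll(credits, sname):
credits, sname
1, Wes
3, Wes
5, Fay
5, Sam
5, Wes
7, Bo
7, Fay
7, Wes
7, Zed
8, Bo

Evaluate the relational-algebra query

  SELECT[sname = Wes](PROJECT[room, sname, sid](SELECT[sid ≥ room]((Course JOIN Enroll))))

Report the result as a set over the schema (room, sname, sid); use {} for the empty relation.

{(15, Wes, 16), (19, Wes, 24), (34, Wes, 37), (7, Wes, 17), (8, Wes, 18)}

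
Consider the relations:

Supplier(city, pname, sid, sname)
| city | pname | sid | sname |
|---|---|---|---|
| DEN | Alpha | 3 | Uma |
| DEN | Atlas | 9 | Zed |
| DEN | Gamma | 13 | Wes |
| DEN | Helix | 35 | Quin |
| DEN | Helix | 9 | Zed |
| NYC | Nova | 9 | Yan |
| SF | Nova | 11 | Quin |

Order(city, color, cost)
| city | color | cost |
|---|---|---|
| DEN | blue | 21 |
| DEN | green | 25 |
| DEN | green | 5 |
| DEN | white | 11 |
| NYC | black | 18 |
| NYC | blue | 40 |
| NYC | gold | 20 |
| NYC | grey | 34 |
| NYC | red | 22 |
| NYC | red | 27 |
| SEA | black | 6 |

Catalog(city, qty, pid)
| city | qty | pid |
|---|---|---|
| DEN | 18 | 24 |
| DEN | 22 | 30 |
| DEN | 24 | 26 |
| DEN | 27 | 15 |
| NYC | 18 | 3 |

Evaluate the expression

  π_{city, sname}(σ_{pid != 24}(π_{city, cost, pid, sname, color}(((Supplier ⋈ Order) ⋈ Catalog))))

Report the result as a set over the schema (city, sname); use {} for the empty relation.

{(DEN, Quin), (DEN, Uma), (DEN, Wes), (DEN, Zed), (NYC, Yan)}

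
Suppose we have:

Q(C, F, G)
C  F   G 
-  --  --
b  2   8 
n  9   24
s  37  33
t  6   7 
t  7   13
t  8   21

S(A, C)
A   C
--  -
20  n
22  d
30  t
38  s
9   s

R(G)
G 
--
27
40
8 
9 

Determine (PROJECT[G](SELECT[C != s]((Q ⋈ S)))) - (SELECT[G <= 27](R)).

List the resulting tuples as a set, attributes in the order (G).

Q ⋈ S (natural join on C): {(n, 9, 24, 20), (s, 37, 33, 38), (s, 37, 33, 9), (t, 6, 7, 30), (t, 7, 13, 30), (t, 8, 21, 30)}
Apply σ_{C != s}; surviving tuples: {(n, 9, 24, 20), (t, 6, 7, 30), (t, 7, 13, 30), (t, 8, 21, 30)}
π_{G} gives {13, 21, 24, 7}.
Apply σ_{G <= 27}; surviving tuples: {27, 8, 9}
Taking the difference: {13, 21, 24, 7}

{13, 21, 24, 7}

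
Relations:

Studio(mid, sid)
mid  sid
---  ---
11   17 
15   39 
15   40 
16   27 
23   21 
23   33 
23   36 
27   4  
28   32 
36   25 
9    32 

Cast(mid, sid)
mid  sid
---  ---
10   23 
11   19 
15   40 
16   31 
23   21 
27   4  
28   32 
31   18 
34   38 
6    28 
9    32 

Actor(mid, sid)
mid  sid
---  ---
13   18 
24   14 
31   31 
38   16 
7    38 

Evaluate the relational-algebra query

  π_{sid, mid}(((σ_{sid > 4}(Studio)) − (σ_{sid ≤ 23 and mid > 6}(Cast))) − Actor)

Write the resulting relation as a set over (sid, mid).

Filtering on sid > 4 leaves {(11, 17), (15, 39), (15, 40), (16, 27), (23, 21), (23, 33), (23, 36), (28, 32), (36, 25), (9, 32)}.
Filtering on sid ≤ 23 and mid > 6 leaves {(10, 23), (11, 19), (23, 21), (27, 4), (31, 18)}.
Taking the difference: {(11, 17), (15, 39), (15, 40), (16, 27), (23, 33), (23, 36), (28, 32), (36, 25), (9, 32)}
Taking the difference: {(11, 17), (15, 39), (15, 40), (16, 27), (23, 33), (23, 36), (28, 32), (36, 25), (9, 32)}
π[sid, mid]: project onto (sid, mid) → {(17, 11), (25, 36), (27, 16), (32, 28), (32, 9), (33, 23), (36, 23), (39, 15), (40, 15)}

{(17, 11), (25, 36), (27, 16), (32, 28), (32, 9), (33, 23), (36, 23), (39, 15), (40, 15)}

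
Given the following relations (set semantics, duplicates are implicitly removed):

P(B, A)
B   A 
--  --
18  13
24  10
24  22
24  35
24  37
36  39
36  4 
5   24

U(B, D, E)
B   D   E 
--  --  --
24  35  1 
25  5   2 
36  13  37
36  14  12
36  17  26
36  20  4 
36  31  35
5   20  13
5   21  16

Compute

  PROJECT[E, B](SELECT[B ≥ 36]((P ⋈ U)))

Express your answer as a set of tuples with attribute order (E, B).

P ⋈ U (natural join on B): {(24, 10, 35, 1), (24, 22, 35, 1), (24, 35, 35, 1), (24, 37, 35, 1), (36, 39, 13, 37), (36, 39, 14, 12), (36, 39, 17, 26), (36, 39, 20, 4), (36, 39, 31, 35), (36, 4, 13, 37), (36, 4, 14, 12), (36, 4, 17, 26), (36, 4, 20, 4), (36, 4, 31, 35), (5, 24, 20, 13), (5, 24, 21, 16)}
σ[B ≥ 36]: keep tuples satisfying B ≥ 36 → {(36, 39, 13, 37), (36, 39, 14, 12), (36, 39, 17, 26), (36, 39, 20, 4), (36, 39, 31, 35), (36, 4, 13, 37), (36, 4, 14, 12), (36, 4, 17, 26), (36, 4, 20, 4), (36, 4, 31, 35)}
Projecting to E, B (5 duplicate(s) eliminated): {(12, 36), (26, 36), (35, 36), (37, 36), (4, 36)}

{(12, 36), (26, 36), (35, 36), (37, 36), (4, 36)}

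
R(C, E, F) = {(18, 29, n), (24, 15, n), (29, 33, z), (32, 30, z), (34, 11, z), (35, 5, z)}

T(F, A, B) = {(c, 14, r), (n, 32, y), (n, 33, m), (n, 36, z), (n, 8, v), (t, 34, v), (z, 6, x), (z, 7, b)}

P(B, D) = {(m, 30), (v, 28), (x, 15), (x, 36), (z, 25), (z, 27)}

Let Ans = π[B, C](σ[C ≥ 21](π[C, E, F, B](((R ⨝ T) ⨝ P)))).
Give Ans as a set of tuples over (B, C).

{(m, 24), (v, 24), (x, 29), (x, 32), (x, 34), (x, 35), (z, 24)}

Natural join on F: {(18, 29, n, 32, y), (18, 29, n, 33, m), (18, 29, n, 36, z), (18, 29, n, 8, v), (24, 15, n, 32, y), (24, 15, n, 33, m), (24, 15, n, 36, z), (24, 15, n, 8, v), (29, 33, z, 6, x), (29, 33, z, 7, b), (32, 30, z, 6, x), (32, 30, z, 7, b), (34, 11, z, 6, x), (34, 11, z, 7, b), (35, 5, z, 6, x), (35, 5, z, 7, b)}
Natural join on B: {(18, 29, n, 33, m, 30), (18, 29, n, 36, z, 25), (18, 29, n, 36, z, 27), (18, 29, n, 8, v, 28), (24, 15, n, 33, m, 30), (24, 15, n, 36, z, 25), (24, 15, n, 36, z, 27), (24, 15, n, 8, v, 28), (29, 33, z, 6, x, 15), (29, 33, z, 6, x, 36), (32, 30, z, 6, x, 15), (32, 30, z, 6, x, 36), (34, 11, z, 6, x, 15), (34, 11, z, 6, x, 36), (35, 5, z, 6, x, 15), (35, 5, z, 6, x, 36)}
Projecting to C, E, F, B (6 duplicate(s) eliminated): {(18, 29, n, m), (18, 29, n, v), (18, 29, n, z), (24, 15, n, m), (24, 15, n, v), (24, 15, n, z), (29, 33, z, x), (32, 30, z, x), (34, 11, z, x), (35, 5, z, x)}
Selection C ≥ 21: {(24, 15, n, m), (24, 15, n, v), (24, 15, n, z), (29, 33, z, x), (32, 30, z, x), (34, 11, z, x), (35, 5, z, x)}
Projecting to B, C: {(m, 24), (v, 24), (x, 29), (x, 32), (x, 34), (x, 35), (z, 24)}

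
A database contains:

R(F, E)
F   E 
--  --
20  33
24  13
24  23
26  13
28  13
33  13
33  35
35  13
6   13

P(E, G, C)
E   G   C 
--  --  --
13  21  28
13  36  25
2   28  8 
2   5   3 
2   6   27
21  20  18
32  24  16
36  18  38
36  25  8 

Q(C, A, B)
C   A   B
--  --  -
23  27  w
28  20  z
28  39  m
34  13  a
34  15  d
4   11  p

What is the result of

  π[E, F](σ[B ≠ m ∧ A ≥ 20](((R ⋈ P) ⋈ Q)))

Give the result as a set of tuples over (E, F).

{(13, 24), (13, 26), (13, 28), (13, 33), (13, 35), (13, 6)}

Joining R and P on E yields {(24, 13, 21, 28), (24, 13, 36, 25), (26, 13, 21, 28), (26, 13, 36, 25), (28, 13, 21, 28), (28, 13, 36, 25), (33, 13, 21, 28), (33, 13, 36, 25), (35, 13, 21, 28), (35, 13, 36, 25), (6, 13, 21, 28), (6, 13, 36, 25)}.
Joining (R ⋈ P) and Q on C yields {(24, 13, 21, 28, 20, z), (24, 13, 21, 28, 39, m), (26, 13, 21, 28, 20, z), (26, 13, 21, 28, 39, m), (28, 13, 21, 28, 20, z), (28, 13, 21, 28, 39, m), (33, 13, 21, 28, 20, z), (33, 13, 21, 28, 39, m), (35, 13, 21, 28, 20, z), (35, 13, 21, 28, 39, m), (6, 13, 21, 28, 20, z), (6, 13, 21, 28, 39, m)}.
Apply σ_{B ≠ m ∧ A ≥ 20}; surviving tuples: {(24, 13, 21, 28, 20, z), (26, 13, 21, 28, 20, z), (28, 13, 21, 28, 20, z), (33, 13, 21, 28, 20, z), (35, 13, 21, 28, 20, z), (6, 13, 21, 28, 20, z)}
Projecting to E, F: {(13, 24), (13, 26), (13, 28), (13, 33), (13, 35), (13, 6)}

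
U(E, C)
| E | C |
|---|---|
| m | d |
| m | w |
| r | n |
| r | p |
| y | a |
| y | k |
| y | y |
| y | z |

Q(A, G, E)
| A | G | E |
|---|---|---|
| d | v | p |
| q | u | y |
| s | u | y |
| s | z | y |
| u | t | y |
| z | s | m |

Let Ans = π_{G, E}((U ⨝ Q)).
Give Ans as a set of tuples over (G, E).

U ⋈ Q (natural join on E): {(m, d, z, s), (m, w, z, s), (y, a, q, u), (y, a, s, u), (y, a, s, z), (y, a, u, t), (y, k, q, u), (y, k, s, u), (y, k, s, z), (y, k, u, t), (y, y, q, u), (y, y, s, u), (y, y, s, z), (y, y, u, t), (y, z, q, u), (y, z, s, u), (y, z, s, z), (y, z, u, t)}
Projecting to G, E (14 duplicate(s) eliminated): {(s, m), (t, y), (u, y), (z, y)}

{(s, m), (t, y), (u, y), (z, y)}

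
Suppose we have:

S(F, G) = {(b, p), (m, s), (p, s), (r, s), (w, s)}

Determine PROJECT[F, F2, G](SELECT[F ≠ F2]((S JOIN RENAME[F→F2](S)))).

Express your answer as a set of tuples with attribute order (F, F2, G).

ρ[F→F2]: schema becomes (F2, G); tuples unchanged.
S ⋈ RENAME[F→F2](S) (natural join on G): {(b, p, b), (m, s, m), (m, s, p), (m, s, r), (m, s, w), (p, s, m), (p, s, p), (p, s, r), (p, s, w), (r, s, m), (r, s, p), (r, s, r), (r, s, w), (w, s, m), (w, s, p), (w, s, r), (w, s, w)}
σ[F ≠ F2]: keep tuples satisfying F ≠ F2 → {(m, s, p), (m, s, r), (m, s, w), (p, s, m), (p, s, r), (p, s, w), (r, s, m), (r, s, p), (r, s, w), (w, s, m), (w, s, p), (w, s, r)}
Projecting to F, F2, G: {(m, p, s), (m, r, s), (m, w, s), (p, m, s), (p, r, s), (p, w, s), (r, m, s), (r, p, s), (r, w, s), (w, m, s), (w, p, s), (w, r, s)}

{(m, p, s), (m, r, s), (m, w, s), (p, m, s), (p, r, s), (p, w, s), (r, m, s), (r, p, s), (r, w, s), (w, m, s), (w, p, s), (w, r, s)}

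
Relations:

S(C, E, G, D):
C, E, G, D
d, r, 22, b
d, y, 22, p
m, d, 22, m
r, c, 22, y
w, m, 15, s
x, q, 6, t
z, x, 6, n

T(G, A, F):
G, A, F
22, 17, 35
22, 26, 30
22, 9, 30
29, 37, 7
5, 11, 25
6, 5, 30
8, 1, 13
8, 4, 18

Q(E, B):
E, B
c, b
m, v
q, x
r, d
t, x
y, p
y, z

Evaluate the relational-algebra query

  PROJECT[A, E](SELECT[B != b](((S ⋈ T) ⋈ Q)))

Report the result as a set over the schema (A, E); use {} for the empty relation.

S ⋈ T (natural join on G): {(d, r, 22, b, 17, 35), (d, r, 22, b, 26, 30), (d, r, 22, b, 9, 30), (d, y, 22, p, 17, 35), (d, y, 22, p, 26, 30), (d, y, 22, p, 9, 30), (m, d, 22, m, 17, 35), (m, d, 22, m, 26, 30), (m, d, 22, m, 9, 30), (r, c, 22, y, 17, 35), (r, c, 22, y, 26, 30), (r, c, 22, y, 9, 30), (x, q, 6, t, 5, 30), (z, x, 6, n, 5, 30)}
(S ⋈ T) ⋈ Q (natural join on E): {(d, r, 22, b, 17, 35, d), (d, r, 22, b, 26, 30, d), (d, r, 22, b, 9, 30, d), (d, y, 22, p, 17, 35, p), (d, y, 22, p, 17, 35, z), (d, y, 22, p, 26, 30, p), (d, y, 22, p, 26, 30, z), (d, y, 22, p, 9, 30, p), (d, y, 22, p, 9, 30, z), (r, c, 22, y, 17, 35, b), (r, c, 22, y, 26, 30, b), (r, c, 22, y, 9, 30, b), (x, q, 6, t, 5, 30, x)}
σ[B != b]: keep tuples satisfying B != b → {(d, r, 22, b, 17, 35, d), (d, r, 22, b, 26, 30, d), (d, r, 22, b, 9, 30, d), (d, y, 22, p, 17, 35, p), (d, y, 22, p, 17, 35, z), (d, y, 22, p, 26, 30, p), (d, y, 22, p, 26, 30, z), (d, y, 22, p, 9, 30, p), (d, y, 22, p, 9, 30, z), (x, q, 6, t, 5, 30, x)}
π[A, E]: project onto (A, E) (3 duplicate(s) eliminated) → {(17, r), (17, y), (26, r), (26, y), (5, q), (9, r), (9, y)}

{(17, r), (17, y), (26, r), (26, y), (5, q), (9, r), (9, y)}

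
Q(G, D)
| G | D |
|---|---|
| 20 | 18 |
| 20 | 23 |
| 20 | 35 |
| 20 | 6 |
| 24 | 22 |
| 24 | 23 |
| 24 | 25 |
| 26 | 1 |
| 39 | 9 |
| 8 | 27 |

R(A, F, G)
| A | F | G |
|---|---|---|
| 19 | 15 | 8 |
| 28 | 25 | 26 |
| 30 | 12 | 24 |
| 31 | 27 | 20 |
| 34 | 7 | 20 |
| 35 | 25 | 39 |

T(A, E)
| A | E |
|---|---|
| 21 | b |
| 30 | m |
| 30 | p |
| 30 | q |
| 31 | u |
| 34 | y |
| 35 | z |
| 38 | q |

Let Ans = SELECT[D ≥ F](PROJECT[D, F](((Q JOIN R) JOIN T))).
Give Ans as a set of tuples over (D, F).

{(18, 7), (22, 12), (23, 12), (23, 7), (25, 12), (35, 27), (35, 7)}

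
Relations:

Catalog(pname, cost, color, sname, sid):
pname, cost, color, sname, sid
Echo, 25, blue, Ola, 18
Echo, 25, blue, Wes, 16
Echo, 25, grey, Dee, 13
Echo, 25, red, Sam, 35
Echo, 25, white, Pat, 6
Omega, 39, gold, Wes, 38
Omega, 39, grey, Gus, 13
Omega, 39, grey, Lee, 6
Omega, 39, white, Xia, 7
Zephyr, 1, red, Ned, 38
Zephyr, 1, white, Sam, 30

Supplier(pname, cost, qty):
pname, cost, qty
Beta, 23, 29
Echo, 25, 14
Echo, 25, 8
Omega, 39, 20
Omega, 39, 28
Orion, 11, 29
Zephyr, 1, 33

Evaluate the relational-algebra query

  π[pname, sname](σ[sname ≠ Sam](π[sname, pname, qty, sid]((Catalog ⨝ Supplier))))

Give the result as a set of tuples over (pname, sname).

Catalog ⋈ Supplier (natural join on pname, cost): {(Echo, 25, blue, Ola, 18, 14), (Echo, 25, blue, Ola, 18, 8), (Echo, 25, blue, Wes, 16, 14), (Echo, 25, blue, Wes, 16, 8), (Echo, 25, grey, Dee, 13, 14), (Echo, 25, grey, Dee, 13, 8), (Echo, 25, red, Sam, 35, 14), (Echo, 25, red, Sam, 35, 8), (Echo, 25, white, Pat, 6, 14), (Echo, 25, white, Pat, 6, 8), (Omega, 39, gold, Wes, 38, 20), (Omega, 39, gold, Wes, 38, 28), (Omega, 39, grey, Gus, 13, 20), (Omega, 39, grey, Gus, 13, 28), (Omega, 39, grey, Lee, 6, 20), (Omega, 39, grey, Lee, 6, 28), (Omega, 39, white, Xia, 7, 20), (Omega, 39, white, Xia, 7, 28), (Zephyr, 1, red, Ned, 38, 33), (Zephyr, 1, white, Sam, 30, 33)}
π[sname, pname, qty, sid]: project onto (sname, pname, qty, sid) → {(Dee, Echo, 14, 13), (Dee, Echo, 8, 13), (Gus, Omega, 20, 13), (Gus, Omega, 28, 13), (Lee, Omega, 20, 6), (Lee, Omega, 28, 6), (Ned, Zephyr, 33, 38), (Ola, Echo, 14, 18), (Ola, Echo, 8, 18), (Pat, Echo, 14, 6), (Pat, Echo, 8, 6), (Sam, Echo, 14, 35), (Sam, Echo, 8, 35), (Sam, Zephyr, 33, 30), (Wes, Echo, 14, 16), (Wes, Echo, 8, 16), (Wes, Omega, 20, 38), (Wes, Omega, 28, 38), (Xia, Omega, 20, 7), (Xia, Omega, 28, 7)}
Apply σ_{sname ≠ Sam}; surviving tuples: {(Dee, Echo, 14, 13), (Dee, Echo, 8, 13), (Gus, Omega, 20, 13), (Gus, Omega, 28, 13), (Lee, Omega, 20, 6), (Lee, Omega, 28, 6), (Ned, Zephyr, 33, 38), (Ola, Echo, 14, 18), (Ola, Echo, 8, 18), (Pat, Echo, 14, 6), (Pat, Echo, 8, 6), (Wes, Echo, 14, 16), (Wes, Echo, 8, 16), (Wes, Omega, 20, 38), (Wes, Omega, 28, 38), (Xia, Omega, 20, 7), (Xia, Omega, 28, 7)}
π[pname, sname]: project onto (pname, sname) (8 duplicate(s) eliminated) → {(Echo, Dee), (Echo, Ola), (Echo, Pat), (Echo, Wes), (Omega, Gus), (Omega, Lee), (Omega, Wes), (Omega, Xia), (Zephyr, Ned)}

{(Echo, Dee), (Echo, Ola), (Echo, Pat), (Echo, Wes), (Omega, Gus), (Omega, Lee), (Omega, Wes), (Omega, Xia), (Zephyr, Ned)}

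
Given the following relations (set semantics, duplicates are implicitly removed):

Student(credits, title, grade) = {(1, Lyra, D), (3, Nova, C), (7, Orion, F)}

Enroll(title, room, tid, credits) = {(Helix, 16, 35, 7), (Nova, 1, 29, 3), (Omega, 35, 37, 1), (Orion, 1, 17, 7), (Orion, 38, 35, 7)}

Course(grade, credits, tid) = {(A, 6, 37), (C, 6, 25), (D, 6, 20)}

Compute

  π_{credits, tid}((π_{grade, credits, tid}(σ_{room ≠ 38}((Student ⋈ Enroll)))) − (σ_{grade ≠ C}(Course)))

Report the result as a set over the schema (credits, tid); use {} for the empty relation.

Student ⋈ Enroll (natural join on credits, title): {(3, Nova, C, 1, 29), (7, Orion, F, 1, 17), (7, Orion, F, 38, 35)}
σ[room ≠ 38]: keep tuples satisfying room ≠ 38 → {(3, Nova, C, 1, 29), (7, Orion, F, 1, 17)}
Projecting to grade, credits, tid: {(C, 3, 29), (F, 7, 17)}
σ[grade ≠ C]: keep tuples satisfying grade ≠ C → {(A, 6, 37), (D, 6, 20)}
Taking the difference: {(C, 3, 29), (F, 7, 17)}
Projecting to credits, tid: {(3, 29), (7, 17)}

{(3, 29), (7, 17)}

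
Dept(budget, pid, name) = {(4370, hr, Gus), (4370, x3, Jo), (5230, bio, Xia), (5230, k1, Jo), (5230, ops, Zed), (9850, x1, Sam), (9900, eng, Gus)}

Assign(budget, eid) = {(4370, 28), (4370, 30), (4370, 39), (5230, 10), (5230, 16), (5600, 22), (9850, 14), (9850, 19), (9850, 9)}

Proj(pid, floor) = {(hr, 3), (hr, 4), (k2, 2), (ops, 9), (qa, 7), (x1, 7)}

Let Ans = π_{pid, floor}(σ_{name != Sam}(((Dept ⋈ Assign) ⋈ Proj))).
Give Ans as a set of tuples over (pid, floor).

{(hr, 3), (hr, 4), (ops, 9)}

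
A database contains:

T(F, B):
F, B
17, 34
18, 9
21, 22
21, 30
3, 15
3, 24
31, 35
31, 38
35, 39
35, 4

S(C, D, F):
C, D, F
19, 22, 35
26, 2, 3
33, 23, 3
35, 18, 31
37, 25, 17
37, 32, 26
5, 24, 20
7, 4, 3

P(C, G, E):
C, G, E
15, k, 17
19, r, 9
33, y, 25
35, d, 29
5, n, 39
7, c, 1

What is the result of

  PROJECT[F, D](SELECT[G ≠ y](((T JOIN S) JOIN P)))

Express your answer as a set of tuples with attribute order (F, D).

{(3, 4), (31, 18), (35, 22)}

Natural join on F: {(17, 34, 37, 25), (3, 15, 26, 2), (3, 15, 33, 23), (3, 15, 7, 4), (3, 24, 26, 2), (3, 24, 33, 23), (3, 24, 7, 4), (31, 35, 35, 18), (31, 38, 35, 18), (35, 39, 19, 22), (35, 4, 19, 22)}
Natural join on C: {(3, 15, 33, 23, y, 25), (3, 15, 7, 4, c, 1), (3, 24, 33, 23, y, 25), (3, 24, 7, 4, c, 1), (31, 35, 35, 18, d, 29), (31, 38, 35, 18, d, 29), (35, 39, 19, 22, r, 9), (35, 4, 19, 22, r, 9)}
Filtering on G ≠ y leaves {(3, 15, 7, 4, c, 1), (3, 24, 7, 4, c, 1), (31, 35, 35, 18, d, 29), (31, 38, 35, 18, d, 29), (35, 39, 19, 22, r, 9), (35, 4, 19, 22, r, 9)}.
π[F, D]: project onto (F, D) (3 duplicate(s) eliminated) → {(3, 4), (31, 18), (35, 22)}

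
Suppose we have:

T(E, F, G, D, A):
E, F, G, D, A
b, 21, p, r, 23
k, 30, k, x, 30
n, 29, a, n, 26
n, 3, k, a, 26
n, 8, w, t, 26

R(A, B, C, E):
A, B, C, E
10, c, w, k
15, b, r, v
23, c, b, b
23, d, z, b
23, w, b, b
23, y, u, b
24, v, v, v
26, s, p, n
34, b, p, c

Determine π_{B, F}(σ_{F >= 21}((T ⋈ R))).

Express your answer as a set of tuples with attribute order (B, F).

{(c, 21), (d, 21), (s, 29), (w, 21), (y, 21)}

T ⋈ R (natural join on E, A): {(b, 21, p, r, 23, c, b), (b, 21, p, r, 23, d, z), (b, 21, p, r, 23, w, b), (b, 21, p, r, 23, y, u), (n, 29, a, n, 26, s, p), (n, 3, k, a, 26, s, p), (n, 8, w, t, 26, s, p)}
Selection F >= 21: {(b, 21, p, r, 23, c, b), (b, 21, p, r, 23, d, z), (b, 21, p, r, 23, w, b), (b, 21, p, r, 23, y, u), (n, 29, a, n, 26, s, p)}
π[B, F]: project onto (B, F) → {(c, 21), (d, 21), (s, 29), (w, 21), (y, 21)}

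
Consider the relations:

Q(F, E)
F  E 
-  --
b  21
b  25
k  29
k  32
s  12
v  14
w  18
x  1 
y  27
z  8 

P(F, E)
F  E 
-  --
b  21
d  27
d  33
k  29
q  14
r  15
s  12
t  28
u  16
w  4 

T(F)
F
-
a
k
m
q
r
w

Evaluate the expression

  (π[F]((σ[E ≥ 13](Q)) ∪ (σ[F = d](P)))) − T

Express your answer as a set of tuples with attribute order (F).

{b, d, v, y}

Filtering on E ≥ 13 leaves {(b, 21), (b, 25), (k, 29), (k, 32), (v, 14), (w, 18), (y, 27)}.
Filtering on F = d leaves {(d, 27), (d, 33)}.
Taking the union: {(b, 21), (b, 25), (d, 27), (d, 33), (k, 29), (k, 32), (v, 14), (w, 18), (y, 27)}
Projecting to F (3 duplicate(s) eliminated): {b, d, k, v, w, y}
Taking the difference: {b, d, v, y}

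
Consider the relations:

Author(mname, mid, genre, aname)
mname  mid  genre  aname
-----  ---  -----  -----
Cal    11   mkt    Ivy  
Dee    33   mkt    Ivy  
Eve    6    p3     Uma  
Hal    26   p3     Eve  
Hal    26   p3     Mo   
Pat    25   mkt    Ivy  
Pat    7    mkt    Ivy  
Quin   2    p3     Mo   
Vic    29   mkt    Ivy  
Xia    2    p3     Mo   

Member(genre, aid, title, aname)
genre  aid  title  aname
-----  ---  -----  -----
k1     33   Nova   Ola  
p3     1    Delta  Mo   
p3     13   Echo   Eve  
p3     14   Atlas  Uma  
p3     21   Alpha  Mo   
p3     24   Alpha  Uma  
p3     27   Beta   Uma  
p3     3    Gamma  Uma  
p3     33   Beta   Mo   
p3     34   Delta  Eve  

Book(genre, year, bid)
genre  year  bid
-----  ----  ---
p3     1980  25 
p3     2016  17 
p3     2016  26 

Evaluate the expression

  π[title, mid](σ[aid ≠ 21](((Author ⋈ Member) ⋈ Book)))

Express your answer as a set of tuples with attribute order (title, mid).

Natural join on genre, aname: {(Eve, 6, p3, Uma, 14, Atlas), (Eve, 6, p3, Uma, 24, Alpha), (Eve, 6, p3, Uma, 27, Beta), (Eve, 6, p3, Uma, 3, Gamma), (Hal, 26, p3, Eve, 13, Echo), (Hal, 26, p3, Eve, 34, Delta), (Hal, 26, p3, Mo, 1, Delta), (Hal, 26, p3, Mo, 21, Alpha), (Hal, 26, p3, Mo, 33, Beta), (Quin, 2, p3, Mo, 1, Delta), (Quin, 2, p3, Mo, 21, Alpha), (Quin, 2, p3, Mo, 33, Beta), (Xia, 2, p3, Mo, 1, Delta), (Xia, 2, p3, Mo, 21, Alpha), (Xia, 2, p3, Mo, 33, Beta)}
Natural join on genre: {(Eve, 6, p3, Uma, 14, Atlas, 1980, 25), (Eve, 6, p3, Uma, 14, Atlas, 2016, 17), (Eve, 6, p3, Uma, 14, Atlas, 2016, 26), (Eve, 6, p3, Uma, 24, Alpha, 1980, 25), (Eve, 6, p3, Uma, 24, Alpha, 2016, 17), (Eve, 6, p3, Uma, 24, Alpha, 2016, 26), (Eve, 6, p3, Uma, 27, Beta, 1980, 25), (Eve, 6, p3, Uma, 27, Beta, 2016, 17), (Eve, 6, p3, Uma, 27, Beta, 2016, 26), (Eve, 6, p3, Uma, 3, Gamma, 1980, 25), (Eve, 6, p3, Uma, 3, Gamma, 2016, 17), (Eve, 6, p3, Uma, 3, Gamma, 2016, 26), (Hal, 26, p3, Eve, 13, Echo, 1980, 25), (Hal, 26, p3, Eve, 13, Echo, 2016, 17), (Hal, 26, p3, Eve, 13, Echo, 2016, 26), (Hal, 26, p3, Eve, 34, Delta, 1980, 25), (Hal, 26, p3, Eve, 34, Delta, 2016, 17), (Hal, 26, p3, Eve, 34, Delta, 2016, 26), (Hal, 26, p3, Mo, 1, Delta, 1980, 25), (Hal, 26, p3, Mo, 1, Delta, 2016, 17), (Hal, 26, p3, Mo, 1, Delta, 2016, 26), (Hal, 26, p3, Mo, 21, Alpha, 1980, 25), (Hal, 26, p3, Mo, 21, Alpha, 2016, 17), (Hal, 26, p3, Mo, 21, Alpha, 2016, 26), (Hal, 26, p3, Mo, 33, Beta, 1980, 25), (Hal, 26, p3, Mo, 33, Beta, 2016, 17), (Hal, 26, p3, Mo, 33, Beta, 2016, 26), (Quin, 2, p3, Mo, 1, Delta, 1980, 25), (Quin, 2, p3, Mo, 1, Delta, 2016, 17), (Quin, 2, p3, Mo, 1, Delta, 2016, 26), (Quin, 2, p3, Mo, 21, Alpha, 1980, 25), (Quin, 2, p3, Mo, 21, Alpha, 2016, 17), (Quin, 2, p3, Mo, 21, Alpha, 2016, 26), (Quin, 2, p3, Mo, 33, Beta, 1980, 25), (Quin, 2, p3, Mo, 33, Beta, 2016, 17), (Quin, 2, p3, Mo, 33, Beta, 2016, 26), (Xia, 2, p3, Mo, 1, Delta, 1980, 25), (Xia, 2, p3, Mo, 1, Delta, 2016, 17), (Xia, 2, p3, Mo, 1, Delta, 2016, 26), (Xia, 2, p3, Mo, 21, Alpha, 1980, 25), (Xia, 2, p3, Mo, 21, Alpha, 2016, 17), (Xia, 2, p3, Mo, 21, Alpha, 2016, 26), (Xia, 2, p3, Mo, 33, Beta, 1980, 25), (Xia, 2, p3, Mo, 33, Beta, 2016, 17), (Xia, 2, p3, Mo, 33, Beta, 2016, 26)}
Filtering on aid ≠ 21 leaves {(Eve, 6, p3, Uma, 14, Atlas, 1980, 25), (Eve, 6, p3, Uma, 14, Atlas, 2016, 17), (Eve, 6, p3, Uma, 14, Atlas, 2016, 26), (Eve, 6, p3, Uma, 24, Alpha, 1980, 25), (Eve, 6, p3, Uma, 24, Alpha, 2016, 17), (Eve, 6, p3, Uma, 24, Alpha, 2016, 26), (Eve, 6, p3, Uma, 27, Beta, 1980, 25), (Eve, 6, p3, Uma, 27, Beta, 2016, 17), (Eve, 6, p3, Uma, 27, Beta, 2016, 26), (Eve, 6, p3, Uma, 3, Gamma, 1980, 25), (Eve, 6, p3, Uma, 3, Gamma, 2016, 17), (Eve, 6, p3, Uma, 3, Gamma, 2016, 26), (Hal, 26, p3, Eve, 13, Echo, 1980, 25), (Hal, 26, p3, Eve, 13, Echo, 2016, 17), (Hal, 26, p3, Eve, 13, Echo, 2016, 26), (Hal, 26, p3, Eve, 34, Delta, 1980, 25), (Hal, 26, p3, Eve, 34, Delta, 2016, 17), (Hal, 26, p3, Eve, 34, Delta, 2016, 26), (Hal, 26, p3, Mo, 1, Delta, 1980, 25), (Hal, 26, p3, Mo, 1, Delta, 2016, 17), (Hal, 26, p3, Mo, 1, Delta, 2016, 26), (Hal, 26, p3, Mo, 33, Beta, 1980, 25), (Hal, 26, p3, Mo, 33, Beta, 2016, 17), (Hal, 26, p3, Mo, 33, Beta, 2016, 26), (Quin, 2, p3, Mo, 1, Delta, 1980, 25), (Quin, 2, p3, Mo, 1, Delta, 2016, 17), (Quin, 2, p3, Mo, 1, Delta, 2016, 26), (Quin, 2, p3, Mo, 33, Beta, 1980, 25), (Quin, 2, p3, Mo, 33, Beta, 2016, 17), (Quin, 2, p3, Mo, 33, Beta, 2016, 26), (Xia, 2, p3, Mo, 1, Delta, 1980, 25), (Xia, 2, p3, Mo, 1, Delta, 2016, 17), (Xia, 2, p3, Mo, 1, Delta, 2016, 26), (Xia, 2, p3, Mo, 33, Beta, 1980, 25), (Xia, 2, p3, Mo, 33, Beta, 2016, 17), (Xia, 2, p3, Mo, 33, Beta, 2016, 26)}.
Projecting to title, mid (27 duplicate(s) eliminated): {(Alpha, 6), (Atlas, 6), (Beta, 2), (Beta, 26), (Beta, 6), (Delta, 2), (Delta, 26), (Echo, 26), (Gamma, 6)}

{(Alpha, 6), (Atlas, 6), (Beta, 2), (Beta, 26), (Beta, 6), (Delta, 2), (Delta, 26), (Echo, 26), (Gamma, 6)}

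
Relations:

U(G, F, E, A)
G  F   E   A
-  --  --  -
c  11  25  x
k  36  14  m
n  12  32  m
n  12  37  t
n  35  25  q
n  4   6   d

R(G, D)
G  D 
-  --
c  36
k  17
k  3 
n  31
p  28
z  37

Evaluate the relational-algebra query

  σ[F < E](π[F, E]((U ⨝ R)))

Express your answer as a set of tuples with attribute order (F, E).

{(11, 25), (12, 32), (12, 37), (4, 6)}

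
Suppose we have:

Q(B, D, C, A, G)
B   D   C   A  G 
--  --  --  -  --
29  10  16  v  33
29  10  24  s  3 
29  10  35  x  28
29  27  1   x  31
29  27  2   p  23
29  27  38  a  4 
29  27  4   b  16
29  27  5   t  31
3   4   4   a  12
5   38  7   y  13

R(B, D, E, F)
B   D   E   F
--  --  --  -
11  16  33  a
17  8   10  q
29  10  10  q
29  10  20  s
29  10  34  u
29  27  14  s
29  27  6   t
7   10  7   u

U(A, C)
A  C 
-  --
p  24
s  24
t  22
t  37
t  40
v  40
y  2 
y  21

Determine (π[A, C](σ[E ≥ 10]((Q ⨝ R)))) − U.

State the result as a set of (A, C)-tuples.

{(a, 38), (b, 4), (p, 2), (t, 5), (v, 16), (x, 1), (x, 35)}

Joining Q and R on B, D yields {(29, 10, 16, v, 33, 10, q), (29, 10, 16, v, 33, 20, s), (29, 10, 16, v, 33, 34, u), (29, 10, 24, s, 3, 10, q), (29, 10, 24, s, 3, 20, s), (29, 10, 24, s, 3, 34, u), (29, 10, 35, x, 28, 10, q), (29, 10, 35, x, 28, 20, s), (29, 10, 35, x, 28, 34, u), (29, 27, 1, x, 31, 14, s), (29, 27, 1, x, 31, 6, t), (29, 27, 2, p, 23, 14, s), (29, 27, 2, p, 23, 6, t), (29, 27, 38, a, 4, 14, s), (29, 27, 38, a, 4, 6, t), (29, 27, 4, b, 16, 14, s), (29, 27, 4, b, 16, 6, t), (29, 27, 5, t, 31, 14, s), (29, 27, 5, t, 31, 6, t)}.
Apply σ_{E ≥ 10}; surviving tuples: {(29, 10, 16, v, 33, 10, q), (29, 10, 16, v, 33, 20, s), (29, 10, 16, v, 33, 34, u), (29, 10, 24, s, 3, 10, q), (29, 10, 24, s, 3, 20, s), (29, 10, 24, s, 3, 34, u), (29, 10, 35, x, 28, 10, q), (29, 10, 35, x, 28, 20, s), (29, 10, 35, x, 28, 34, u), (29, 27, 1, x, 31, 14, s), (29, 27, 2, p, 23, 14, s), (29, 27, 38, a, 4, 14, s), (29, 27, 4, b, 16, 14, s), (29, 27, 5, t, 31, 14, s)}
π_{A, C} gives {(a, 38), (b, 4), (p, 2), (s, 24), (t, 5), (v, 16), (x, 1), (x, 35)} (6 duplicate(s) eliminated).
Difference: {(a, 38), (b, 4), (p, 2), (s, 24), (t, 5), (v, 16), (x, 1), (x, 35)} with {(p, 24), (s, 24), (t, 22), (t, 37), (t, 40), (v, 40), (y, 2), (y, 21)} → {(a, 38), (b, 4), (p, 2), (t, 5), (v, 16), (x, 1), (x, 35)}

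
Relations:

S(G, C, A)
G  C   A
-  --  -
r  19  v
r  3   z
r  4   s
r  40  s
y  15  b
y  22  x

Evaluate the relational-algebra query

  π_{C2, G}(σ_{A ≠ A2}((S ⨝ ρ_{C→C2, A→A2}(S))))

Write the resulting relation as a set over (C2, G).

{(15, y), (19, r), (22, y), (3, r), (4, r), (40, r)}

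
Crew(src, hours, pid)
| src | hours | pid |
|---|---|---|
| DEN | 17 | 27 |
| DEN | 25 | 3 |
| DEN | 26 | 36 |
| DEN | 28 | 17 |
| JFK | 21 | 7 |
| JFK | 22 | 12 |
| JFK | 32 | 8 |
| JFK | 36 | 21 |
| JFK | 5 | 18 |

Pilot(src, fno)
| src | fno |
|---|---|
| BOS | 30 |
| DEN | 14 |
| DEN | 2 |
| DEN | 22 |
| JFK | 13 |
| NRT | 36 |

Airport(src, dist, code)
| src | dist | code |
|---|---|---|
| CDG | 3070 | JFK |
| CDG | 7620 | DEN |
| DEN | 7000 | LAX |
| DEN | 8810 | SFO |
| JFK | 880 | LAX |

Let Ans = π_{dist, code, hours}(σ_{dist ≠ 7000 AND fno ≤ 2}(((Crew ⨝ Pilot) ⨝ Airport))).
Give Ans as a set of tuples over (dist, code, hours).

{(8810, SFO, 17), (8810, SFO, 25), (8810, SFO, 26), (8810, SFO, 28)}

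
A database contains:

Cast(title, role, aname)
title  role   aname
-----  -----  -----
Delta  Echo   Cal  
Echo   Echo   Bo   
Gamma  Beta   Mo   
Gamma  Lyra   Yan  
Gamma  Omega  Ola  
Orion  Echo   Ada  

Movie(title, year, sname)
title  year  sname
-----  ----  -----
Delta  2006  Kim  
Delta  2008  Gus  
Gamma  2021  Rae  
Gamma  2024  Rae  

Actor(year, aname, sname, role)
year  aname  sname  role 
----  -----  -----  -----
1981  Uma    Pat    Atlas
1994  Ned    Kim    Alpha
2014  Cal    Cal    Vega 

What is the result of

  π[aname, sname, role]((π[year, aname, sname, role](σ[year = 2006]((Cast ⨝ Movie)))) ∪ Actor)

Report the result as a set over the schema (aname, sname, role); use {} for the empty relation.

Joining Cast and Movie on title yields {(Delta, Echo, Cal, 2006, Kim), (Delta, Echo, Cal, 2008, Gus), (Gamma, Beta, Mo, 2021, Rae), (Gamma, Beta, Mo, 2024, Rae), (Gamma, Lyra, Yan, 2021, Rae), (Gamma, Lyra, Yan, 2024, Rae), (Gamma, Omega, Ola, 2021, Rae), (Gamma, Omega, Ola, 2024, Rae)}.
Apply σ_{year = 2006}; surviving tuples: {(Delta, Echo, Cal, 2006, Kim)}
π[year, aname, sname, role]: project onto (year, aname, sname, role) → {(2006, Cal, Kim, Echo)}
Taking the union: {(1981, Uma, Pat, Atlas), (1994, Ned, Kim, Alpha), (2006, Cal, Kim, Echo), (2014, Cal, Cal, Vega)}
π[aname, sname, role]: project onto (aname, sname, role) → {(Cal, Cal, Vega), (Cal, Kim, Echo), (Ned, Kim, Alpha), (Uma, Pat, Atlas)}

{(Cal, Cal, Vega), (Cal, Kim, Echo), (Ned, Kim, Alpha), (Uma, Pat, Atlas)}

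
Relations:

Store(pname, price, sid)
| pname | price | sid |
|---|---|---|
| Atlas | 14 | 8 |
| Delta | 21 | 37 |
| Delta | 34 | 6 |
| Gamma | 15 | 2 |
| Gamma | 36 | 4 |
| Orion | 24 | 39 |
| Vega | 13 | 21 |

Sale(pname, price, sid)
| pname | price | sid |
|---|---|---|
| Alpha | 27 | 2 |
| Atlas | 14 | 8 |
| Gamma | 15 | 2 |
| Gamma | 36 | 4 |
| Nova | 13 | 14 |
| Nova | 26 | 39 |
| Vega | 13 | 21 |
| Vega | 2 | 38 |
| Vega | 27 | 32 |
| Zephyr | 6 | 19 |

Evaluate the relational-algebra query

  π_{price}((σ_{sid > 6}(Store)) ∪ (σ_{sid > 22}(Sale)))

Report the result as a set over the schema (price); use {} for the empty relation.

{13, 14, 2, 21, 24, 26, 27}

Filtering on sid > 6 leaves {(Atlas, 14, 8), (Delta, 21, 37), (Orion, 24, 39), (Vega, 13, 21)}.
Filtering on sid > 22 leaves {(Nova, 26, 39), (Vega, 2, 38), (Vega, 27, 32)}.
Set union of the two operands is {(Atlas, 14, 8), (Delta, 21, 37), (Nova, 26, 39), (Orion, 24, 39), (Vega, 13, 21), (Vega, 2, 38), (Vega, 27, 32)}.
π[price]: project onto (price) → {13, 14, 2, 21, 24, 26, 27}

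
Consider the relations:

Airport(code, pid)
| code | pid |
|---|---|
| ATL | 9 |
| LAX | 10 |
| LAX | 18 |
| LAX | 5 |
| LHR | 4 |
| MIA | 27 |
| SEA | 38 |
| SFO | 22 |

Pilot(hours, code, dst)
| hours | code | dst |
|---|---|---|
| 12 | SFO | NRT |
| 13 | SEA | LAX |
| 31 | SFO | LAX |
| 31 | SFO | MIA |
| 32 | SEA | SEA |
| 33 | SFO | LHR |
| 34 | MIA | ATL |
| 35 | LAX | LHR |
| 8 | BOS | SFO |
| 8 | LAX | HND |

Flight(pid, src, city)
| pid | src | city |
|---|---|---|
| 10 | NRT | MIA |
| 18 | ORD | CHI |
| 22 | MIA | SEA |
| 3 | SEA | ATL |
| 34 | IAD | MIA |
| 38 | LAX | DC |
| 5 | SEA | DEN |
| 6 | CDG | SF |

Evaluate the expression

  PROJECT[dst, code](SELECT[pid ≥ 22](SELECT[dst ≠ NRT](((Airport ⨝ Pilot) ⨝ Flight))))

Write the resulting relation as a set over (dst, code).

{(LAX, SEA), (LAX, SFO), (LHR, SFO), (MIA, SFO), (SEA, SEA)}

Natural join on code: {(LAX, 10, 35, LHR), (LAX, 10, 8, HND), (LAX, 18, 35, LHR), (LAX, 18, 8, HND), (LAX, 5, 35, LHR), (LAX, 5, 8, HND), (MIA, 27, 34, ATL), (SEA, 38, 13, LAX), (SEA, 38, 32, SEA), (SFO, 22, 12, NRT), (SFO, 22, 31, LAX), (SFO, 22, 31, MIA), (SFO, 22, 33, LHR)}
Natural join on pid: {(LAX, 10, 35, LHR, NRT, MIA), (LAX, 10, 8, HND, NRT, MIA), (LAX, 18, 35, LHR, ORD, CHI), (LAX, 18, 8, HND, ORD, CHI), (LAX, 5, 35, LHR, SEA, DEN), (LAX, 5, 8, HND, SEA, DEN), (SEA, 38, 13, LAX, LAX, DC), (SEA, 38, 32, SEA, LAX, DC), (SFO, 22, 12, NRT, MIA, SEA), (SFO, 22, 31, LAX, MIA, SEA), (SFO, 22, 31, MIA, MIA, SEA), (SFO, 22, 33, LHR, MIA, SEA)}
Filtering on dst ≠ NRT leaves {(LAX, 10, 35, LHR, NRT, MIA), (LAX, 10, 8, HND, NRT, MIA), (LAX, 18, 35, LHR, ORD, CHI), (LAX, 18, 8, HND, ORD, CHI), (LAX, 5, 35, LHR, SEA, DEN), (LAX, 5, 8, HND, SEA, DEN), (SEA, 38, 13, LAX, LAX, DC), (SEA, 38, 32, SEA, LAX, DC), (SFO, 22, 31, LAX, MIA, SEA), (SFO, 22, 31, MIA, MIA, SEA), (SFO, 22, 33, LHR, MIA, SEA)}.
Filtering on pid ≥ 22 leaves {(SEA, 38, 13, LAX, LAX, DC), (SEA, 38, 32, SEA, LAX, DC), (SFO, 22, 31, LAX, MIA, SEA), (SFO, 22, 31, MIA, MIA, SEA), (SFO, 22, 33, LHR, MIA, SEA)}.
Projecting to dst, code: {(LAX, SEA), (LAX, SFO), (LHR, SFO), (MIA, SFO), (SEA, SEA)}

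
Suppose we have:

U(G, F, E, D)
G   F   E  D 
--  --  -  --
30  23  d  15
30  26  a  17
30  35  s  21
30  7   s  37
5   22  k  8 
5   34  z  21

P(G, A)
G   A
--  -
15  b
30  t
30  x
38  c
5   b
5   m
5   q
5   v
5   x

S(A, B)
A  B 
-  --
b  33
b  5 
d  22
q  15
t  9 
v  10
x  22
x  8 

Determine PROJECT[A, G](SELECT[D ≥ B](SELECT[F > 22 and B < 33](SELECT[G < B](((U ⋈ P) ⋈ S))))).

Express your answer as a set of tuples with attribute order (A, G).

U ⋈ P (natural join on G): {(30, 23, d, 15, t), (30, 23, d, 15, x), (30, 26, a, 17, t), (30, 26, a, 17, x), (30, 35, s, 21, t), (30, 35, s, 21, x), (30, 7, s, 37, t), (30, 7, s, 37, x), (5, 22, k, 8, b), (5, 22, k, 8, m), (5, 22, k, 8, q), (5, 22, k, 8, v), (5, 22, k, 8, x), (5, 34, z, 21, b), (5, 34, z, 21, m), (5, 34, z, 21, q), (5, 34, z, 21, v), (5, 34, z, 21, x)}
(U ⋈ P) ⋈ S (natural join on A): {(30, 23, d, 15, t, 9), (30, 23, d, 15, x, 22), (30, 23, d, 15, x, 8), (30, 26, a, 17, t, 9), (30, 26, a, 17, x, 22), (30, 26, a, 17, x, 8), (30, 35, s, 21, t, 9), (30, 35, s, 21, x, 22), (30, 35, s, 21, x, 8), (30, 7, s, 37, t, 9), (30, 7, s, 37, x, 22), (30, 7, s, 37, x, 8), (5, 22, k, 8, b, 33), (5, 22, k, 8, b, 5), (5, 22, k, 8, q, 15), (5, 22, k, 8, v, 10), (5, 22, k, 8, x, 22), (5, 22, k, 8, x, 8), (5, 34, z, 21, b, 33), (5, 34, z, 21, b, 5), (5, 34, z, 21, q, 15), (5, 34, z, 21, v, 10), (5, 34, z, 21, x, 22), (5, 34, z, 21, x, 8)}
Apply σ_{G < B}; surviving tuples: {(5, 22, k, 8, b, 33), (5, 22, k, 8, q, 15), (5, 22, k, 8, v, 10), (5, 22, k, 8, x, 22), (5, 22, k, 8, x, 8), (5, 34, z, 21, b, 33), (5, 34, z, 21, q, 15), (5, 34, z, 21, v, 10), (5, 34, z, 21, x, 22), (5, 34, z, 21, x, 8)}
Apply σ_{F > 22 and B < 33}; surviving tuples: {(5, 34, z, 21, q, 15), (5, 34, z, 21, v, 10), (5, 34, z, 21, x, 22), (5, 34, z, 21, x, 8)}
Apply σ_{D ≥ B}; surviving tuples: {(5, 34, z, 21, q, 15), (5, 34, z, 21, v, 10), (5, 34, z, 21, x, 8)}
π[A, G]: project onto (A, G) → {(q, 5), (v, 5), (x, 5)}

{(q, 5), (v, 5), (x, 5)}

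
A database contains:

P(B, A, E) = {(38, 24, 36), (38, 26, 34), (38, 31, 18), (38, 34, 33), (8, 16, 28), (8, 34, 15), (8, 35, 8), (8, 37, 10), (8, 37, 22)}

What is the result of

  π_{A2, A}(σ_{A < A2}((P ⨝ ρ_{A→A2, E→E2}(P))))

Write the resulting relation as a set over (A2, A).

ρ[A→A2, E→E2]: schema becomes (B, A2, E2); tuples unchanged.
Natural join on B: {(38, 24, 36, 24, 36), (38, 24, 36, 26, 34), (38, 24, 36, 31, 18), (38, 24, 36, 34, 33), (38, 26, 34, 24, 36), (38, 26, 34, 26, 34), (38, 26, 34, 31, 18), (38, 26, 34, 34, 33), (38, 31, 18, 24, 36), (38, 31, 18, 26, 34), (38, 31, 18, 31, 18), (38, 31, 18, 34, 33), (38, 34, 33, 24, 36), (38, 34, 33, 26, 34), (38, 34, 33, 31, 18), (38, 34, 33, 34, 33), (8, 16, 28, 16, 28), (8, 16, 28, 34, 15), (8, 16, 28, 35, 8), (8, 16, 28, 37, 10), (8, 16, 28, 37, 22), (8, 34, 15, 16, 28), (8, 34, 15, 34, 15), (8, 34, 15, 35, 8), (8, 34, 15, 37, 10), (8, 34, 15, 37, 22), (8, 35, 8, 16, 28), (8, 35, 8, 34, 15), (8, 35, 8, 35, 8), (8, 35, 8, 37, 10), (8, 35, 8, 37, 22), (8, 37, 10, 16, 28), (8, 37, 10, 34, 15), (8, 37, 10, 35, 8), (8, 37, 10, 37, 10), (8, 37, 10, 37, 22), (8, 37, 22, 16, 28), (8, 37, 22, 34, 15), (8, 37, 22, 35, 8), (8, 37, 22, 37, 10), (8, 37, 22, 37, 22)}
Filtering on A < A2 leaves {(38, 24, 36, 26, 34), (38, 24, 36, 31, 18), (38, 24, 36, 34, 33), (38, 26, 34, 31, 18), (38, 26, 34, 34, 33), (38, 31, 18, 34, 33), (8, 16, 28, 34, 15), (8, 16, 28, 35, 8), (8, 16, 28, 37, 10), (8, 16, 28, 37, 22), (8, 34, 15, 35, 8), (8, 34, 15, 37, 10), (8, 34, 15, 37, 22), (8, 35, 8, 37, 10), (8, 35, 8, 37, 22)}.
π[A2, A]: project onto (A2, A) (3 duplicate(s) eliminated) → {(26, 24), (31, 24), (31, 26), (34, 16), (34, 24), (34, 26), (34, 31), (35, 16), (35, 34), (37, 16), (37, 34), (37, 35)}

{(26, 24), (31, 24), (31, 26), (34, 16), (34, 24), (34, 26), (34, 31), (35, 16), (35, 34), (37, 16), (37, 34), (37, 35)}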